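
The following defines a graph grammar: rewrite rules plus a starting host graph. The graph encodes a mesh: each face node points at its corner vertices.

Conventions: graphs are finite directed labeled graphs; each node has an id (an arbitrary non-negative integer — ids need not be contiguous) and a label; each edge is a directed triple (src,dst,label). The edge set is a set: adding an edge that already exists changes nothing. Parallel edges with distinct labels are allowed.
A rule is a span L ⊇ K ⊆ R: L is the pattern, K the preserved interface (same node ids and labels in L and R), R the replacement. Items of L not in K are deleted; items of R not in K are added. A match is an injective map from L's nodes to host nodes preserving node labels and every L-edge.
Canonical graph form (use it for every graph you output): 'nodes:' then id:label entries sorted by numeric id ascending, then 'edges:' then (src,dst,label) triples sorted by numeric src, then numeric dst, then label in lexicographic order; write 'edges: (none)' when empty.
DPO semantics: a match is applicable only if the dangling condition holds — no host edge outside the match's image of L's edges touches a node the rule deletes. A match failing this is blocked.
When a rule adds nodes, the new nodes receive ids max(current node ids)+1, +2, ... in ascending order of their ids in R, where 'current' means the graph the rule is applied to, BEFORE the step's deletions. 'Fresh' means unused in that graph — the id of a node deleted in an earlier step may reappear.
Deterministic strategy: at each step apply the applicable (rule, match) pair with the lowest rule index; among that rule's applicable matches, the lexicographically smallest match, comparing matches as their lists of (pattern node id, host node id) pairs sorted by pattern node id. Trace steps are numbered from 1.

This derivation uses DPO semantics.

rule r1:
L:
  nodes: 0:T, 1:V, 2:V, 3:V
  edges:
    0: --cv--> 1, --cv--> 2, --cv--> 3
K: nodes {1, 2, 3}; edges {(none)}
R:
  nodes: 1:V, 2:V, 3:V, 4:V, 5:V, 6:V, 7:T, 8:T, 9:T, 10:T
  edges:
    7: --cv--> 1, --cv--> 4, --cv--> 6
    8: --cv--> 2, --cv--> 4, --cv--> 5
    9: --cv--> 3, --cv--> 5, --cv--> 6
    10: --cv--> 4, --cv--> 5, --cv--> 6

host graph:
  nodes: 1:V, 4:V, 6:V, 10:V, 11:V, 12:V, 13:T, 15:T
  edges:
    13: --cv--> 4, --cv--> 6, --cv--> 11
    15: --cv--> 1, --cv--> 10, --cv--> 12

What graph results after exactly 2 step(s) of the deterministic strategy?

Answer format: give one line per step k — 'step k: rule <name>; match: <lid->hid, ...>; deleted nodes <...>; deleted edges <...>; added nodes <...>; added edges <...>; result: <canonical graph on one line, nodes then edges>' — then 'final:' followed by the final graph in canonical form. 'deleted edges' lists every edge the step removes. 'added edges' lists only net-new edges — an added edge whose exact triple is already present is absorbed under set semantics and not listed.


step 1: rule r1; match: 0->13, 1->4, 2->6, 3->11; deleted nodes 13; deleted edges (13,4,cv); (13,6,cv); (13,11,cv); added nodes 16, 17, 18, 19, 20, 21, 22; added edges (19,4,cv); (19,16,cv); (19,18,cv); (20,6,cv); (20,16,cv); (20,17,cv); (21,11,cv); (21,17,cv); (21,18,cv); (22,16,cv); (22,17,cv); (22,18,cv); result: nodes: 1:V, 4:V, 6:V, 10:V, 11:V, 12:V, 15:T, 16:V, 17:V, 18:V, 19:T, 20:T, 21:T, 22:T edges: (15,1,cv); (15,10,cv); (15,12,cv); (19,4,cv); (19,16,cv); (19,18,cv); (20,6,cv); (20,16,cv); (20,17,cv); (21,11,cv); (21,17,cv); (21,18,cv); (22,16,cv); (22,17,cv); (22,18,cv)
step 2: rule r1; match: 0->15, 1->1, 2->10, 3->12; deleted nodes 15; deleted edges (15,1,cv); (15,10,cv); (15,12,cv); added nodes 23, 24, 25, 26, 27, 28, 29; added edges (26,1,cv); (26,23,cv); (26,25,cv); (27,10,cv); (27,23,cv); (27,24,cv); (28,12,cv); (28,24,cv); (28,25,cv); (29,23,cv); (29,24,cv); (29,25,cv); result: nodes: 1:V, 4:V, 6:V, 10:V, 11:V, 12:V, 16:V, 17:V, 18:V, 19:T, 20:T, 21:T, 22:T, 23:V, 24:V, 25:V, 26:T, 27:T, 28:T, 29:T edges: (19,4,cv); (19,16,cv); (19,18,cv); (20,6,cv); (20,16,cv); (20,17,cv); (21,11,cv); (21,17,cv); (21,18,cv); (22,16,cv); (22,17,cv); (22,18,cv); (26,1,cv); (26,23,cv); (26,25,cv); (27,10,cv); (27,23,cv); (27,24,cv); (28,12,cv); (28,24,cv); (28,25,cv); (29,23,cv); (29,24,cv); (29,25,cv)
final:
nodes: 1:V, 4:V, 6:V, 10:V, 11:V, 12:V, 16:V, 17:V, 18:V, 19:T, 20:T, 21:T, 22:T, 23:V, 24:V, 25:V, 26:T, 27:T, 28:T, 29:T
edges: (19,4,cv); (19,16,cv); (19,18,cv); (20,6,cv); (20,16,cv); (20,17,cv); (21,11,cv); (21,17,cv); (21,18,cv); (22,16,cv); (22,17,cv); (22,18,cv); (26,1,cv); (26,23,cv); (26,25,cv); (27,10,cv); (27,23,cv); (27,24,cv); (28,12,cv); (28,24,cv); (28,25,cv); (29,23,cv); (29,24,cv); (29,25,cv)


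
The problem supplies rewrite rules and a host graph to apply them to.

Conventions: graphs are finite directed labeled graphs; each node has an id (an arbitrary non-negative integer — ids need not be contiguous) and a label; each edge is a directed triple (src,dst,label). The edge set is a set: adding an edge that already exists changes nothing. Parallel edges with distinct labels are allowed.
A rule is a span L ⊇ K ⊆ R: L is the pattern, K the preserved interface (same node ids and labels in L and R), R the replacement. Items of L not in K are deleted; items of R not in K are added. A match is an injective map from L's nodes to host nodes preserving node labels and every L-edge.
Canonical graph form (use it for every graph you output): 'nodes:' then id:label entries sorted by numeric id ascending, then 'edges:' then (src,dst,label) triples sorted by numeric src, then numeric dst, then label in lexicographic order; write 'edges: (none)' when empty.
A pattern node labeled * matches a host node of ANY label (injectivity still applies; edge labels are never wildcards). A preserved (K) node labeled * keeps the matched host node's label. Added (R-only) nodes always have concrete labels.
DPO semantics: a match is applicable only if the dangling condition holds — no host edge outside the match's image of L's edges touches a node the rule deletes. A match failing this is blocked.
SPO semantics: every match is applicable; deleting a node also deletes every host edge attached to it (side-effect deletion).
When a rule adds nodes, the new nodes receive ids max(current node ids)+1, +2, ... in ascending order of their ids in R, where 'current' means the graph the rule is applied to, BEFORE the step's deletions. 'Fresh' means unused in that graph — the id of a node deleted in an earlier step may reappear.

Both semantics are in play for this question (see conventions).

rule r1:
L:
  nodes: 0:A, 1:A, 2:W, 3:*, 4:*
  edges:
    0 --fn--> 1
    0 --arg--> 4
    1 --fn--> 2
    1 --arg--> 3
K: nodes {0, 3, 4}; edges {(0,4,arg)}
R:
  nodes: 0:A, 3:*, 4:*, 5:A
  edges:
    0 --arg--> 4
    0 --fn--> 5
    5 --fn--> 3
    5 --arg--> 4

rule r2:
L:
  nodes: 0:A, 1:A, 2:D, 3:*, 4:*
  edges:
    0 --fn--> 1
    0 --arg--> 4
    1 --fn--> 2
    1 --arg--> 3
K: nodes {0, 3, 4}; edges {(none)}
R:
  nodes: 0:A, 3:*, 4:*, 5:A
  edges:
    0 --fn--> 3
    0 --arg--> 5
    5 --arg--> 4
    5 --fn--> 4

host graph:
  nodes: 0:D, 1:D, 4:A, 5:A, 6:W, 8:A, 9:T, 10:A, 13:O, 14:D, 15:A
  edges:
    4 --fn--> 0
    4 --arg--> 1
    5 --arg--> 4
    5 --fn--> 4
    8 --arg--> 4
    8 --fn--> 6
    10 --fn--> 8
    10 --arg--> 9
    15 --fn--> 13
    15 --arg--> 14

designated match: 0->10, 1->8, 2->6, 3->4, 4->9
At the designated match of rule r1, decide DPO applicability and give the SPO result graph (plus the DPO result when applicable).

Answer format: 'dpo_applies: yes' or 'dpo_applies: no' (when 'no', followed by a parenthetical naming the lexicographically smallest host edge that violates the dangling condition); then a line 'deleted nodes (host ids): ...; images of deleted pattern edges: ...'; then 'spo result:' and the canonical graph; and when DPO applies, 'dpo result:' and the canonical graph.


dpo_applies: yes
deleted nodes (host ids): 6, 8; images of deleted pattern edges: (8,4,arg); (8,6,fn); (10,8,fn)
spo result:
nodes: 0:D, 1:D, 4:A, 5:A, 9:T, 10:A, 13:O, 14:D, 15:A, 16:A
edges: (4,0,fn); (4,1,arg); (5,4,arg); (5,4,fn); (10,9,arg); (10,16,fn); (15,13,fn); (15,14,arg); (16,4,fn); (16,9,arg)
dpo result:
nodes: 0:D, 1:D, 4:A, 5:A, 9:T, 10:A, 13:O, 14:D, 15:A, 16:A
edges: (4,0,fn); (4,1,arg); (5,4,arg); (5,4,fn); (10,9,arg); (10,16,fn); (15,13,fn); (15,14,arg); (16,4,fn); (16,9,arg)


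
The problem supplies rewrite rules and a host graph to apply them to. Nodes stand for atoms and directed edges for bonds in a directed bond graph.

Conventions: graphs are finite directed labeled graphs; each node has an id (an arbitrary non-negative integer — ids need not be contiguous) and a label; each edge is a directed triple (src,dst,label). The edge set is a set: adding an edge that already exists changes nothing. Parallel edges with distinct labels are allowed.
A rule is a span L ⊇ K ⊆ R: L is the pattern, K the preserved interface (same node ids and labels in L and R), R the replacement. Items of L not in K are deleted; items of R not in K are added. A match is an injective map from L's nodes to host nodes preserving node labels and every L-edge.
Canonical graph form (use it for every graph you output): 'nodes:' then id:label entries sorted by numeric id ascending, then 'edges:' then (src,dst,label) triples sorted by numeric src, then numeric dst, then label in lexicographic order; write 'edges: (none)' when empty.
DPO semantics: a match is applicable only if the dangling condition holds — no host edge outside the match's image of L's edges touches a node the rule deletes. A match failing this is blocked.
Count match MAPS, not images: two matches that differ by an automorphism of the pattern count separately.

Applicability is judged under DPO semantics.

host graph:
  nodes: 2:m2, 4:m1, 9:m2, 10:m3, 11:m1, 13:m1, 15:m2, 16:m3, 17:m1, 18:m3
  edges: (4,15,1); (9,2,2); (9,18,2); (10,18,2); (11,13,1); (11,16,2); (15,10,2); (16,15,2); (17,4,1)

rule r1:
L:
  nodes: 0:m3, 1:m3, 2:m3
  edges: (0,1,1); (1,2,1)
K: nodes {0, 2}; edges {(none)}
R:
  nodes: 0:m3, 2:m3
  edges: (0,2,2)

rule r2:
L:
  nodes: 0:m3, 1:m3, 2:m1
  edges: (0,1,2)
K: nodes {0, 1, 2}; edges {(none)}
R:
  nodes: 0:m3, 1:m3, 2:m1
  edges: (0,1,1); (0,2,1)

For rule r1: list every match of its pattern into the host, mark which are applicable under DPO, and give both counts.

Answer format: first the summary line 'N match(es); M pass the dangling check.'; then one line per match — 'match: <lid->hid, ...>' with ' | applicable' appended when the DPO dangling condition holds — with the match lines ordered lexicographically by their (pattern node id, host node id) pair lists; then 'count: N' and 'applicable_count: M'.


0 match(es); 0 pass the dangling check.
count: 0
applicable_count: 0


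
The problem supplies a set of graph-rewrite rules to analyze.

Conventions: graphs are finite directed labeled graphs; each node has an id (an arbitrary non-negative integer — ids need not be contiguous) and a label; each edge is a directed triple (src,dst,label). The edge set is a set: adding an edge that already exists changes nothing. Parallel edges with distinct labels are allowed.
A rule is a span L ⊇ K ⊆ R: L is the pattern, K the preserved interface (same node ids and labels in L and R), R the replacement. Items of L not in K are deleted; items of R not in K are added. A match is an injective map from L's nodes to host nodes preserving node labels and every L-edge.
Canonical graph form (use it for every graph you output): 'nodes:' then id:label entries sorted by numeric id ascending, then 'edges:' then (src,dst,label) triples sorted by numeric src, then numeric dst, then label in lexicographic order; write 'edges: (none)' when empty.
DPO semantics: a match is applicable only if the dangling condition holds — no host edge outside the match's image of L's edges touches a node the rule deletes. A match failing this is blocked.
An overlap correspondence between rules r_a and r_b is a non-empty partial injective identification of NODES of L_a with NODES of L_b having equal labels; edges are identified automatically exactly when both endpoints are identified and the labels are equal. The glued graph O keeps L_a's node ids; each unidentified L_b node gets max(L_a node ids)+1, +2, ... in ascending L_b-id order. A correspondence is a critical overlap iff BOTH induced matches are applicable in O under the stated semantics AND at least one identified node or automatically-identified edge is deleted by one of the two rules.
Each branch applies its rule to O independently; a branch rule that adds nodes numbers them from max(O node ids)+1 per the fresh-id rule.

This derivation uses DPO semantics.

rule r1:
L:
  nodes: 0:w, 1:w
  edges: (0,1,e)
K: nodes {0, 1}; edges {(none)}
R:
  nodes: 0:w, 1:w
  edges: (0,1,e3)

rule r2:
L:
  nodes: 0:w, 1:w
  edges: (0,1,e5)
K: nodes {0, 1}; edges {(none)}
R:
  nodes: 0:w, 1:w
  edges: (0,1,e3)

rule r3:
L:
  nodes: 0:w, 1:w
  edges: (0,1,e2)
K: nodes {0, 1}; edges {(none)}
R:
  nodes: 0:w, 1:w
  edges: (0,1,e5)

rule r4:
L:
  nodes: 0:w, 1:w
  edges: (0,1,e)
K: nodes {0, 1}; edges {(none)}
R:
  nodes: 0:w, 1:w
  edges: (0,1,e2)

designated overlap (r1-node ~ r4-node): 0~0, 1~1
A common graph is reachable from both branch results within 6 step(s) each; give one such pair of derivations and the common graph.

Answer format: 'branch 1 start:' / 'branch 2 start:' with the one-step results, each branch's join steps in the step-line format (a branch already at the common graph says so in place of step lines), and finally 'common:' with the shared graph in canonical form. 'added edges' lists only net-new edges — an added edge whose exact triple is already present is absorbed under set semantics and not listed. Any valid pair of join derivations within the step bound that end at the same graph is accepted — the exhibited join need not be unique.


branch 1 start:
nodes: 0:w, 1:w
edges: (0,1,e3)
branch 2 start:
nodes: 0:w, 1:w
edges: (0,1,e2)
branch 1: already at the common graph (0 steps)
branch 2 step 1: rule r3; match: 0->0, 1->1; deleted nodes (none); deleted edges (0,1,e2); added nodes (none); added edges (0,1,e5); result: nodes: 0:w, 1:w edges: (0,1,e5)
branch 2 step 2: rule r2; match: 0->0, 1->1; deleted nodes (none); deleted edges (0,1,e5); added nodes (none); added edges (0,1,e3); result: nodes: 0:w, 1:w edges: (0,1,e3)
common:
nodes: 0:w, 1:w
edges: (0,1,e3)


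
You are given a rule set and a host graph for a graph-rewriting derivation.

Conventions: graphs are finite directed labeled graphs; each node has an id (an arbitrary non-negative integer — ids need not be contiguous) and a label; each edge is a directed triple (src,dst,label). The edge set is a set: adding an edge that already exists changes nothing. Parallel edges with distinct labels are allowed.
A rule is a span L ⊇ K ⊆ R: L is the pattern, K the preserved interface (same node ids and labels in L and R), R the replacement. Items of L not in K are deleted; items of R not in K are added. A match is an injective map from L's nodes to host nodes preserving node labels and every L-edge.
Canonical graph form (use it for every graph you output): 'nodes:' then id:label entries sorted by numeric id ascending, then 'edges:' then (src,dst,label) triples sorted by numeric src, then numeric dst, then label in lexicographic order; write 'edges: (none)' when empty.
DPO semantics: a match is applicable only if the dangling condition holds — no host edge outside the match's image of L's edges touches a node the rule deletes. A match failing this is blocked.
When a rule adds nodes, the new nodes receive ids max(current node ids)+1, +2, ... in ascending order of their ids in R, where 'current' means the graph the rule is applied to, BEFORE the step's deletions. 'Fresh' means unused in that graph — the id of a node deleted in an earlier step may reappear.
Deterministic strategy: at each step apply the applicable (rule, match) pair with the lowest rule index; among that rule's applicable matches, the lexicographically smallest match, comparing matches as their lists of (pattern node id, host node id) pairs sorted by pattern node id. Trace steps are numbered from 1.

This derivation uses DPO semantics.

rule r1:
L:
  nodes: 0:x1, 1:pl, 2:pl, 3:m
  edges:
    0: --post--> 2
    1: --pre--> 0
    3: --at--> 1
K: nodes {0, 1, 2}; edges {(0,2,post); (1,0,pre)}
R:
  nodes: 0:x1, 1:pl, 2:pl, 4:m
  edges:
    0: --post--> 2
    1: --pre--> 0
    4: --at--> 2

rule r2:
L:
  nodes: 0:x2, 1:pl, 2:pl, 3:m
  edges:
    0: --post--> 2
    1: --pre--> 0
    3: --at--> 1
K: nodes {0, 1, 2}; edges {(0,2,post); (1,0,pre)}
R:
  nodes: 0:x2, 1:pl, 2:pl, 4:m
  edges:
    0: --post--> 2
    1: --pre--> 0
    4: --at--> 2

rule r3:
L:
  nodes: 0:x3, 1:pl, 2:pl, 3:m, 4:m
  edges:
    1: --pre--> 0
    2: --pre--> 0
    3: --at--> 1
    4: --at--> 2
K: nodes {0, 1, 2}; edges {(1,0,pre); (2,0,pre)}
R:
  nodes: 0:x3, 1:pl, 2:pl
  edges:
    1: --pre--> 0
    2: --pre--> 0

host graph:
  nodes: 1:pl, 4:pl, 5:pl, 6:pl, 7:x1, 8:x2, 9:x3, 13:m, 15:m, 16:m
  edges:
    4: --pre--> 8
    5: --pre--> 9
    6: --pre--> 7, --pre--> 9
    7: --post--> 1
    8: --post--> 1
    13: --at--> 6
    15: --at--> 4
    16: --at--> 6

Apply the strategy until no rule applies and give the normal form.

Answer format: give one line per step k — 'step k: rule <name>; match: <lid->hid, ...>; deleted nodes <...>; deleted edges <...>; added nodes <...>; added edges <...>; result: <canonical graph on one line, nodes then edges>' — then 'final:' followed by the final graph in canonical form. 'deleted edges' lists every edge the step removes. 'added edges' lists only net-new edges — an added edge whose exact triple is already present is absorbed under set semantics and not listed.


step 1: rule r1; match: 0->7, 1->6, 2->1, 3->13; deleted nodes 13; deleted edges (13,6,at); added nodes 17; added edges (17,1,at); result: nodes: 1:pl, 4:pl, 5:pl, 6:pl, 7:x1, 8:x2, 9:x3, 15:m, 16:m, 17:m edges: (4,8,pre); (5,9,pre); (6,7,pre); (6,9,pre); (7,1,post); (8,1,post); (15,4,at); (16,6,at); (17,1,at)
step 2: rule r1; match: 0->7, 1->6, 2->1, 3->16; deleted nodes 16; deleted edges (16,6,at); added nodes 18; added edges (18,1,at); result: nodes: 1:pl, 4:pl, 5:pl, 6:pl, 7:x1, 8:x2, 9:x3, 15:m, 17:m, 18:m edges: (4,8,pre); (5,9,pre); (6,7,pre); (6,9,pre); (7,1,post); (8,1,post); (15,4,at); (17,1,at); (18,1,at)
step 3: rule r2; match: 0->8, 1->4, 2->1, 3->15; deleted nodes 15; deleted edges (15,4,at); added nodes 19; added edges (19,1,at); result: nodes: 1:pl, 4:pl, 5:pl, 6:pl, 7:x1, 8:x2, 9:x3, 17:m, 18:m, 19:m edges: (4,8,pre); (5,9,pre); (6,7,pre); (6,9,pre); (7,1,post); (8,1,post); (17,1,at); (18,1,at); (19,1,at)
final:
nodes: 1:pl, 4:pl, 5:pl, 6:pl, 7:x1, 8:x2, 9:x3, 17:m, 18:m, 19:m
edges: (4,8,pre); (5,9,pre); (6,7,pre); (6,9,pre); (7,1,post); (8,1,post); (17,1,at); (18,1,at); (19,1,at)


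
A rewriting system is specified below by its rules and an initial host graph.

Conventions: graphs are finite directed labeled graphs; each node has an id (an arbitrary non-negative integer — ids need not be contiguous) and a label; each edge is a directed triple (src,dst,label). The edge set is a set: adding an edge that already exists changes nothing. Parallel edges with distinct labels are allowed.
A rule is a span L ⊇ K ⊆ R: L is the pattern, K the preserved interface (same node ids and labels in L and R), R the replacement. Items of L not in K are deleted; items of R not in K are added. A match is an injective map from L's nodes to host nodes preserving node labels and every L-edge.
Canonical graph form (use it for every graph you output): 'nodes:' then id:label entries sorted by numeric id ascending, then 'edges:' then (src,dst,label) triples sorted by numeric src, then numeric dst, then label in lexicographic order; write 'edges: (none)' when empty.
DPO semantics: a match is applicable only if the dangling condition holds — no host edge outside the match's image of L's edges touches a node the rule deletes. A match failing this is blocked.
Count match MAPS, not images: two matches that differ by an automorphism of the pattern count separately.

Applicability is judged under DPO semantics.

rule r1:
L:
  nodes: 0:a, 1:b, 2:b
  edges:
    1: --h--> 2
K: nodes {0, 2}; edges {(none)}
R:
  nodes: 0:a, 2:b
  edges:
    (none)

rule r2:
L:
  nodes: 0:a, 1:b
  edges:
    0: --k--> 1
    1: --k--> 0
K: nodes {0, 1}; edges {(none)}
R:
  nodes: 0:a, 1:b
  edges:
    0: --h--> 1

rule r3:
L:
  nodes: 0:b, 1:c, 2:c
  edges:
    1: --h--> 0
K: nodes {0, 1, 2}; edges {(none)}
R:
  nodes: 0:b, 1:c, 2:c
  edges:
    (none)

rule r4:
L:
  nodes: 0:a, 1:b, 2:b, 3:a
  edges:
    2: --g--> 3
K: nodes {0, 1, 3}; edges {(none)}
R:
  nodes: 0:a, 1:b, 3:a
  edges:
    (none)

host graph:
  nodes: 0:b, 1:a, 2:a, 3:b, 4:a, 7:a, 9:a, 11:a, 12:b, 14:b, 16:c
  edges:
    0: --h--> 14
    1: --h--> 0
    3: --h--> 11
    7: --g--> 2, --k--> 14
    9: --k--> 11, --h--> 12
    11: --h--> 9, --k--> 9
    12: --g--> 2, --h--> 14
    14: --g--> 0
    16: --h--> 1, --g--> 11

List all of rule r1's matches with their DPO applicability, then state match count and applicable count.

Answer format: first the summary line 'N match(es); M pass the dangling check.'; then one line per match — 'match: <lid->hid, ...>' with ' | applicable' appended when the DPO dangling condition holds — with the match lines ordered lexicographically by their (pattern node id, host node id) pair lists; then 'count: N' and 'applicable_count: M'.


12 match(es); 0 pass the dangling check.
match: 0->1, 1->0, 2->14
match: 0->1, 1->12, 2->14
match: 0->2, 1->0, 2->14
match: 0->2, 1->12, 2->14
match: 0->4, 1->0, 2->14
match: 0->4, 1->12, 2->14
match: 0->7, 1->0, 2->14
match: 0->7, 1->12, 2->14
match: 0->9, 1->0, 2->14
match: 0->9, 1->12, 2->14
match: 0->11, 1->0, 2->14
match: 0->11, 1->12, 2->14
count: 12
applicable_count: 0


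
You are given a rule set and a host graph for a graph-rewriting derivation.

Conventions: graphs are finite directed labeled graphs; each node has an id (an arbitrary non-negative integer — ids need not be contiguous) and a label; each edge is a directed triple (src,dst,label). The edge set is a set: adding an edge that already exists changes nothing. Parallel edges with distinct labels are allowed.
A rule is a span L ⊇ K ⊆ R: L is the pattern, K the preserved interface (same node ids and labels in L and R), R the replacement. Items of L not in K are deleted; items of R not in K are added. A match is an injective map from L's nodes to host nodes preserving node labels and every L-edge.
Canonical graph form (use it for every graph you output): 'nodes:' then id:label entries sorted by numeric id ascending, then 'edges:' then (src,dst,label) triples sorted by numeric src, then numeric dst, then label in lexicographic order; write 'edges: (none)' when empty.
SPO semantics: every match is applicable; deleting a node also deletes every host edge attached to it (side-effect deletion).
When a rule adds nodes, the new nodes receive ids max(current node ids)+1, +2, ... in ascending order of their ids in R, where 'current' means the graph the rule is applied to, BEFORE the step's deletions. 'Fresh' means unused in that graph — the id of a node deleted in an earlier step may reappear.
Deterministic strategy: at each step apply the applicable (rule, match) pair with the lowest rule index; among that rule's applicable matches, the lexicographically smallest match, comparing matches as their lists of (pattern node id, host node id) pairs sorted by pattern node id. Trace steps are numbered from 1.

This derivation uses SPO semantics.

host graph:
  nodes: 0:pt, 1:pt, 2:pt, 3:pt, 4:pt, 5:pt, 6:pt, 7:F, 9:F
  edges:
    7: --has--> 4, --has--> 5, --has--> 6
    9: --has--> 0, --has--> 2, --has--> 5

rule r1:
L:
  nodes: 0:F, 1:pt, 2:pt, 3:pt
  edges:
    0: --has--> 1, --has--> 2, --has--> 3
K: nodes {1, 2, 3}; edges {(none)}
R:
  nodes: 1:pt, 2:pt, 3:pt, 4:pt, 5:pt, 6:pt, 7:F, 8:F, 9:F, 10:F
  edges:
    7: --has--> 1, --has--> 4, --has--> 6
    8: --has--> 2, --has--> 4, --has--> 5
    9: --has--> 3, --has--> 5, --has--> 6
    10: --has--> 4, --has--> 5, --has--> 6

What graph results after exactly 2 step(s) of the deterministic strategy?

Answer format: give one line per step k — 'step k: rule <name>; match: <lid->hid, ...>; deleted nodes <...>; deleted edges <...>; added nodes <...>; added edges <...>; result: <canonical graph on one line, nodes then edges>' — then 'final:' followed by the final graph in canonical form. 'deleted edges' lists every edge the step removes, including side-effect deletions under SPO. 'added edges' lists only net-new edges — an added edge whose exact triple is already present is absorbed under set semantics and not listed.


step 1: rule r1; match: 0->7, 1->4, 2->5, 3->6; deleted nodes 7; deleted edges (7,4,has); (7,5,has); (7,6,has); added nodes 10, 11, 12, 13, 14, 15, 16; added edges (13,4,has); (13,10,has); (13,12,has); (14,5,has); (14,10,has); (14,11,has); (15,6,has); (15,11,has); (15,12,has); (16,10,has); (16,11,has); (16,12,has); result: nodes: 0:pt, 1:pt, 2:pt, 3:pt, 4:pt, 5:pt, 6:pt, 9:F, 10:pt, 11:pt, 12:pt, 13:F, 14:F, 15:F, 16:F edges: (9,0,has); (9,2,has); (9,5,has); (13,4,has); (13,10,has); (13,12,has); (14,5,has); (14,10,has); (14,11,has); (15,6,has); (15,11,has); (15,12,has); (16,10,has); (16,11,has); (16,12,has)
step 2: rule r1; match: 0->9, 1->0, 2->2, 3->5; deleted nodes 9; deleted edges (9,0,has); (9,2,has); (9,5,has); added nodes 17, 18, 19, 20, 21, 22, 23; added edges (20,0,has); (20,17,has); (20,19,has); (21,2,has); (21,17,has); (21,18,has); (22,5,has); (22,18,has); (22,19,has); (23,17,has); (23,18,has); (23,19,has); result: nodes: 0:pt, 1:pt, 2:pt, 3:pt, 4:pt, 5:pt, 6:pt, 10:pt, 11:pt, 12:pt, 13:F, 14:F, 15:F, 16:F, 17:pt, 18:pt, 19:pt, 20:F, 21:F, 22:F, 23:F edges: (13,4,has); (13,10,has); (13,12,has); (14,5,has); (14,10,has); (14,11,has); (15,6,has); (15,11,has); (15,12,has); (16,10,has); (16,11,has); (16,12,has); (20,0,has); (20,17,has); (20,19,has); (21,2,has); (21,17,has); (21,18,has); (22,5,has); (22,18,has); (22,19,has); (23,17,has); (23,18,has); (23,19,has)
final:
nodes: 0:pt, 1:pt, 2:pt, 3:pt, 4:pt, 5:pt, 6:pt, 10:pt, 11:pt, 12:pt, 13:F, 14:F, 15:F, 16:F, 17:pt, 18:pt, 19:pt, 20:F, 21:F, 22:F, 23:F
edges: (13,4,has); (13,10,has); (13,12,has); (14,5,has); (14,10,has); (14,11,has); (15,6,has); (15,11,has); (15,12,has); (16,10,has); (16,11,has); (16,12,has); (20,0,has); (20,17,has); (20,19,has); (21,2,has); (21,17,has); (21,18,has); (22,5,has); (22,18,has); (22,19,has); (23,17,has); (23,18,has); (23,19,has)


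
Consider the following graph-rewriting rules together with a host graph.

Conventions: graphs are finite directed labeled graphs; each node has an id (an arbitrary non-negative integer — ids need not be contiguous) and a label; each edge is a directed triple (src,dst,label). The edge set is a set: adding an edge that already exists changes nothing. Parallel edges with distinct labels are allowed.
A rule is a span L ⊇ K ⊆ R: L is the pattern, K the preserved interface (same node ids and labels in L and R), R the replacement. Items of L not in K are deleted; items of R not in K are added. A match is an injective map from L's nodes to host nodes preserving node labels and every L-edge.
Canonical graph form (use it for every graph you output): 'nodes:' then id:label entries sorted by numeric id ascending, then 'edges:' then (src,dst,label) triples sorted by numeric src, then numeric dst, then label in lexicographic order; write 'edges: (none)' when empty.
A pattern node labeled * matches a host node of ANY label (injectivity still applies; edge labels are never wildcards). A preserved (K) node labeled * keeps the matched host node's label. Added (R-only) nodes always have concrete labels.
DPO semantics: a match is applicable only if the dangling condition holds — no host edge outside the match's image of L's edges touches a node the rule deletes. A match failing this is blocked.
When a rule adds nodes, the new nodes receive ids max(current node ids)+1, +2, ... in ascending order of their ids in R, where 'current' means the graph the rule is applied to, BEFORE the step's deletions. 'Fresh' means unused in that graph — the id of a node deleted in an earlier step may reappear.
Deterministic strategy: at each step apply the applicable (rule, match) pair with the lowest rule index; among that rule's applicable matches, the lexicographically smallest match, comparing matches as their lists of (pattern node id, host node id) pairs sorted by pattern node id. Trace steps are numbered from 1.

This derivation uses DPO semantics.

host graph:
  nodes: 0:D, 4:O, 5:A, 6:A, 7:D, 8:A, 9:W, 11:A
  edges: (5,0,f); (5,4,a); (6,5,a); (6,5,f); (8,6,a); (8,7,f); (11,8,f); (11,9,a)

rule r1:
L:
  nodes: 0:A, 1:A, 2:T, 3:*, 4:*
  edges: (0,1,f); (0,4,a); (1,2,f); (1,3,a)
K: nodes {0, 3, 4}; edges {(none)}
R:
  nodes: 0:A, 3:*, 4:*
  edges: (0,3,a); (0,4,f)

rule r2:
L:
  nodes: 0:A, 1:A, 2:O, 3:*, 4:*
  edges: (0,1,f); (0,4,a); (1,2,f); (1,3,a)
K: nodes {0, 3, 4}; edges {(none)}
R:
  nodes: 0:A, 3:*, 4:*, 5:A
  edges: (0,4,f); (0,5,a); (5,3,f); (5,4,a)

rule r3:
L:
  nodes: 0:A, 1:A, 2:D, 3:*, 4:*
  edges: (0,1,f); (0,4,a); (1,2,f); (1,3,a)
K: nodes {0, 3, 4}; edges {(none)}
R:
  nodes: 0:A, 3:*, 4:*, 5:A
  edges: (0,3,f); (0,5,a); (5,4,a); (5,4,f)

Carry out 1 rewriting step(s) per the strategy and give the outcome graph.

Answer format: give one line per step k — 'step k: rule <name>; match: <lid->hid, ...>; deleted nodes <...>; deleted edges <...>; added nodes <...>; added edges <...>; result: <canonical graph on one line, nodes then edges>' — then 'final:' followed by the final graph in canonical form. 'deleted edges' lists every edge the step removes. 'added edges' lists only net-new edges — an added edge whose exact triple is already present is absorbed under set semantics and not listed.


step 1: rule r3; match: 0->11, 1->8, 2->7, 3->6, 4->9; deleted nodes 7, 8; deleted edges (8,6,a); (8,7,f); (11,8,f); (11,9,a); added nodes 12; added edges (11,6,f); (11,12,a); (12,9,a); (12,9,f); result: nodes: 0:D, 4:O, 5:A, 6:A, 9:W, 11:A, 12:A edges: (5,0,f); (5,4,a); (6,5,a); (6,5,f); (11,6,f); (11,12,a); (12,9,a); (12,9,f)
final:
nodes: 0:D, 4:O, 5:A, 6:A, 9:W, 11:A, 12:A
edges: (5,0,f); (5,4,a); (6,5,a); (6,5,f); (11,6,f); (11,12,a); (12,9,a); (12,9,f)


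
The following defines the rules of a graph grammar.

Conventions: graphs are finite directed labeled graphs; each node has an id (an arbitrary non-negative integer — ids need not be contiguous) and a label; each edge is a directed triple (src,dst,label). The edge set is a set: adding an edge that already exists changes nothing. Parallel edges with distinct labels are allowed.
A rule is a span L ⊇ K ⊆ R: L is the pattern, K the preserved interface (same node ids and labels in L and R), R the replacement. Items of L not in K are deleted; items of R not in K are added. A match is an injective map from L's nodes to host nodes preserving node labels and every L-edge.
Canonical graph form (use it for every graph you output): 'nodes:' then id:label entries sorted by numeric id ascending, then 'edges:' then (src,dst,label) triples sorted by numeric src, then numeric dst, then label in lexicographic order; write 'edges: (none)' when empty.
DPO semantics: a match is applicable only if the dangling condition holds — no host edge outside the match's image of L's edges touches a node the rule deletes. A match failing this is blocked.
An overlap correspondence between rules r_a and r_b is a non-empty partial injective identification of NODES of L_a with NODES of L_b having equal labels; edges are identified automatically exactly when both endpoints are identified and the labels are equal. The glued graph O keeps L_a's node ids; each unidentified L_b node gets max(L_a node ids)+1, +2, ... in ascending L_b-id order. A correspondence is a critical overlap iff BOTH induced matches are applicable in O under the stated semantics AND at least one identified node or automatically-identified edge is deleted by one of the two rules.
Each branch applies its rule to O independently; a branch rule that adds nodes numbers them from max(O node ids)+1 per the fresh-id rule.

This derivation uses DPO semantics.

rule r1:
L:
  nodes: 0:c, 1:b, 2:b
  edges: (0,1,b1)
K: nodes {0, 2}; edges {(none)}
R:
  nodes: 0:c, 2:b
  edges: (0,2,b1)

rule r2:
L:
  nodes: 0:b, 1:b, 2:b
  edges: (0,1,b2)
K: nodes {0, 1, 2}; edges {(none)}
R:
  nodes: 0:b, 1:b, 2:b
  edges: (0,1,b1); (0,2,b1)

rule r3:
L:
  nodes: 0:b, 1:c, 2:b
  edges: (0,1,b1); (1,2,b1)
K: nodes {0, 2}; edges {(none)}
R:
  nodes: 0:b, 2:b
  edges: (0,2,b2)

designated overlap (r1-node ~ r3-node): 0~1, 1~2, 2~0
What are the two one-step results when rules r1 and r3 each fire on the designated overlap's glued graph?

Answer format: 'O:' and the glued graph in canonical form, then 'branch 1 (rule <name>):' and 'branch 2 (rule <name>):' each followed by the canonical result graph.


O:
nodes: 0:c, 1:b, 2:b
edges: (0,1,b1); (2,0,b1)
branch 1 (rule r1):
nodes: 0:c, 2:b
edges: (0,2,b1); (2,0,b1)
branch 2 (rule r3):
nodes: 1:b, 2:b
edges: (2,1,b2)


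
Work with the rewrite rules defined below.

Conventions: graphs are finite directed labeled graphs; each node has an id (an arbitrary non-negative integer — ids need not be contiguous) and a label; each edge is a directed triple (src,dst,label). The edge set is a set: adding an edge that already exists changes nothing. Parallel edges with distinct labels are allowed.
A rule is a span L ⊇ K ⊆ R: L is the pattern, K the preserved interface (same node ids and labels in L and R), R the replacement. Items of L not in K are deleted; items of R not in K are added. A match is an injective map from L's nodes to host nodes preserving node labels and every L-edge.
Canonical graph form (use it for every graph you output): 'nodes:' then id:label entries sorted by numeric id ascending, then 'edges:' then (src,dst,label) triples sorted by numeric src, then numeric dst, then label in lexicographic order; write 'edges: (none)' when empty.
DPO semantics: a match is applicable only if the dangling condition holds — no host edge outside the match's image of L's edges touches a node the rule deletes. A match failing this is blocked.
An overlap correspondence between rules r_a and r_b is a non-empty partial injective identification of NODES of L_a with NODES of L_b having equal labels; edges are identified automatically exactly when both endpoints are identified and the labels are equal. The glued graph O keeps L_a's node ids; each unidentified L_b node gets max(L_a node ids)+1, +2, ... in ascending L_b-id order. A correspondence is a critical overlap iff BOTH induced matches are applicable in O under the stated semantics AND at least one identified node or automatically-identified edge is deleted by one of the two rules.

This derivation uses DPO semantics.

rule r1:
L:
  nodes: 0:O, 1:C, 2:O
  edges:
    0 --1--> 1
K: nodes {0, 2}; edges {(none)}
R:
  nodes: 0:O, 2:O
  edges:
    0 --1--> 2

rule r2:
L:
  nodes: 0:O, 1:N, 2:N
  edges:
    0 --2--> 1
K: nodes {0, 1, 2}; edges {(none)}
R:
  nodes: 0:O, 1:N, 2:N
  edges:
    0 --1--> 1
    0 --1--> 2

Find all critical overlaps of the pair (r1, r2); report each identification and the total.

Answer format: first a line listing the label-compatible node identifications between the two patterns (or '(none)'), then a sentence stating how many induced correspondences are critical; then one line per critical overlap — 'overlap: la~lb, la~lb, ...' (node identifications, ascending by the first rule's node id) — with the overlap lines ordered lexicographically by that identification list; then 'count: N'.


label-compatible node identifications between L(r1) and L(r2): 0~0, 2~0
0 of the induced correspondences are critical overlaps of r1 and r2.
count: 0


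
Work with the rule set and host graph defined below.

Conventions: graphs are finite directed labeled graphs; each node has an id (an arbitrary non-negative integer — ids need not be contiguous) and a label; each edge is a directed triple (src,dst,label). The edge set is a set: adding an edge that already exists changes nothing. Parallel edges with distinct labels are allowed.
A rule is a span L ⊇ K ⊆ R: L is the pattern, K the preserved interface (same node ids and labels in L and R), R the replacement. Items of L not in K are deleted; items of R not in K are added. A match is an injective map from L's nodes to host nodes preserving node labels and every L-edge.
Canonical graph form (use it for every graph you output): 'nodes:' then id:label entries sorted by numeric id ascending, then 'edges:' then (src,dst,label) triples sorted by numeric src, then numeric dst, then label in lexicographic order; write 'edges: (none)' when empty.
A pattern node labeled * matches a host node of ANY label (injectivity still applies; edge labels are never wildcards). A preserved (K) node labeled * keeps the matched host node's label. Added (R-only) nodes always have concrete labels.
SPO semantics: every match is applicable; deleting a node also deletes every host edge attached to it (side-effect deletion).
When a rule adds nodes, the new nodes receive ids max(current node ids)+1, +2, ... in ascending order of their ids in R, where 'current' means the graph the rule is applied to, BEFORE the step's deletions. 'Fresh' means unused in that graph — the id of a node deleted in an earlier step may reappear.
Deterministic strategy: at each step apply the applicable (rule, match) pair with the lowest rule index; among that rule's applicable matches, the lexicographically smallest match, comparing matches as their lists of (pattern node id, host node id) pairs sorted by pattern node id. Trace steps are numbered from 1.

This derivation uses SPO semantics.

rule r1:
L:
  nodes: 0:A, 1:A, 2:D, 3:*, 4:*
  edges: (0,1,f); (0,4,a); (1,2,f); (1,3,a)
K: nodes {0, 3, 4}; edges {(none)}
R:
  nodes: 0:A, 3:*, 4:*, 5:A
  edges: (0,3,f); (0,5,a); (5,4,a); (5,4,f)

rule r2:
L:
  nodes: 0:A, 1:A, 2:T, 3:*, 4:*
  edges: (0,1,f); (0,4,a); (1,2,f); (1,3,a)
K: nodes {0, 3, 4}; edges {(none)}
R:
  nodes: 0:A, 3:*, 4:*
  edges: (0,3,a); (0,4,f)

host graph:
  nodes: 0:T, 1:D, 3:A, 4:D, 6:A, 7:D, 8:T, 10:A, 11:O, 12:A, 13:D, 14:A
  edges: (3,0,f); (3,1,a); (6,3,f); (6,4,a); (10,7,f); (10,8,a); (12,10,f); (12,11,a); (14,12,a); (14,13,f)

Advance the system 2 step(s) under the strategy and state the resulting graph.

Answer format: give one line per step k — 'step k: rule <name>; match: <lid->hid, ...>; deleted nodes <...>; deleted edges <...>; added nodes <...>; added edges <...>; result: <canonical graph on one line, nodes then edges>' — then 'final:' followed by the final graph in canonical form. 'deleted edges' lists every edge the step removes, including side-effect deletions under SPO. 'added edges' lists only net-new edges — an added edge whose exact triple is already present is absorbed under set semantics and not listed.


step 1: rule r1; match: 0->12, 1->10, 2->7, 3->8, 4->11; deleted nodes 7, 10; deleted edges (10,7,f); (10,8,a); (12,10,f); (12,11,a); added nodes 15; added edges (12,8,f); (12,15,a); (15,11,a); (15,11,f); result: nodes: 0:T, 1:D, 3:A, 4:D, 6:A, 8:T, 11:O, 12:A, 13:D, 14:A, 15:A edges: (3,0,f); (3,1,a); (6,3,f); (6,4,a); (12,8,f); (12,15,a); (14,12,a); (14,13,f); (15,11,a); (15,11,f)
step 2: rule r2; match: 0->6, 1->3, 2->0, 3->1, 4->4; deleted nodes 0, 3; deleted edges (3,0,f); (3,1,a); (6,3,f); (6,4,a); added nodes (none); added edges (6,1,a); (6,4,f); result: nodes: 1:D, 4:D, 6:A, 8:T, 11:O, 12:A, 13:D, 14:A, 15:A edges: (6,1,a); (6,4,f); (12,8,f); (12,15,a); (14,12,a); (14,13,f); (15,11,a); (15,11,f)
final:
nodes: 1:D, 4:D, 6:A, 8:T, 11:O, 12:A, 13:D, 14:A, 15:A
edges: (6,1,a); (6,4,f); (12,8,f); (12,15,a); (14,12,a); (14,13,f); (15,11,a); (15,11,f)


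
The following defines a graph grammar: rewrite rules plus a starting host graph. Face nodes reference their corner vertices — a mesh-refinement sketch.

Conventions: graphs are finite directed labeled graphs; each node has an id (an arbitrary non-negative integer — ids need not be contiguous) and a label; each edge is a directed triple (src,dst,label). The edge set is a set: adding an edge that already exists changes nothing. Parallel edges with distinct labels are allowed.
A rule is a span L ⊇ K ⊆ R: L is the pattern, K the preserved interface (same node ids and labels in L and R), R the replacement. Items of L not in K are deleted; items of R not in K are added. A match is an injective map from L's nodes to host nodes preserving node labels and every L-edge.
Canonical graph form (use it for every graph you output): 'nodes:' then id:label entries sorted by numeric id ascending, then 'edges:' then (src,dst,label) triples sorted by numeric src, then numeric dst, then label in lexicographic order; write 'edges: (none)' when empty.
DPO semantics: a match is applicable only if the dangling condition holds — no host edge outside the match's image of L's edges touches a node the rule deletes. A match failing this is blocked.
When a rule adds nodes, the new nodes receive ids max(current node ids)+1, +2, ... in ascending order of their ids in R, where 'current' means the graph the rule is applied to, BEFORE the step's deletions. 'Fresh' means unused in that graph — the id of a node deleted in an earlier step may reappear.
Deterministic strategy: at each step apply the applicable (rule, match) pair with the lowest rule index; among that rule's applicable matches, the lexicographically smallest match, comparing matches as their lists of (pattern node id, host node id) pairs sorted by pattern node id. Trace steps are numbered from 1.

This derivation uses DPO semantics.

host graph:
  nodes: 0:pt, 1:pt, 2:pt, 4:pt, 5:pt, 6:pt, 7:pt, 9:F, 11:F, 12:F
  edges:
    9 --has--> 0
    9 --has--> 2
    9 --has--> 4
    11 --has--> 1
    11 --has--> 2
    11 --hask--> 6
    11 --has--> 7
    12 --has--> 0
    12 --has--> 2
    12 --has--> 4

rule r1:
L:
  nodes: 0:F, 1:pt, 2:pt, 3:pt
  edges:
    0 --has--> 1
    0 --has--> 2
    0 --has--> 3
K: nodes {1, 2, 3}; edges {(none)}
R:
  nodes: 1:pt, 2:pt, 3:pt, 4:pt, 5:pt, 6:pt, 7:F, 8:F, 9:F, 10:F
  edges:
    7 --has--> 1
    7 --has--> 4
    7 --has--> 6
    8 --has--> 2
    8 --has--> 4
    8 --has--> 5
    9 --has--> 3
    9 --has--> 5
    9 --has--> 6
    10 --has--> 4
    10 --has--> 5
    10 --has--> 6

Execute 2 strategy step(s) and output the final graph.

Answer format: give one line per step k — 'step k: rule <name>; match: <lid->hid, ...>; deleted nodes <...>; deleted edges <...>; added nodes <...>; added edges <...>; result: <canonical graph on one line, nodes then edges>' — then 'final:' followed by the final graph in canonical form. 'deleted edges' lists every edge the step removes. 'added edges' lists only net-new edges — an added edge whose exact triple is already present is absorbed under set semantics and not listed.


step 1: rule r1; match: 0->9, 1->0, 2->2, 3->4; deleted nodes 9; deleted edges (9,0,has); (9,2,has); (9,4,has); added nodes 13, 14, 15, 16, 17, 18, 19; added edges (16,0,has); (16,13,has); (16,15,has); (17,2,has); (17,13,has); (17,14,has); (18,4,has); (18,14,has); (18,15,has); (19,13,has); (19,14,has); (19,15,has); result: nodes: 0:pt, 1:pt, 2:pt, 4:pt, 5:pt, 6:pt, 7:pt, 11:F, 12:F, 13:pt, 14:pt, 15:pt, 16:F, 17:F, 18:F, 19:F edges: (11,1,has); (11,2,has); (11,6,hask); (11,7,has); (12,0,has); (12,2,has); (12,4,has); (16,0,has); (16,13,has); (16,15,has); (17,2,has); (17,13,has); (17,14,has); (18,4,has); (18,14,has); (18,15,has); (19,13,has); (19,14,has); (19,15,has)
step 2: rule r1; match: 0->12, 1->0, 2->2, 3->4; deleted nodes 12; deleted edges (12,0,has); (12,2,has); (12,4,has); added nodes 20, 21, 22, 23, 24, 25, 26; added edges (23,0,has); (23,20,has); (23,22,has); (24,2,has); (24,20,has); (24,21,has); (25,4,has); (25,21,has); (25,22,has); (26,20,has); (26,21,has); (26,22,has); result: nodes: 0:pt, 1:pt, 2:pt, 4:pt, 5:pt, 6:pt, 7:pt, 11:F, 13:pt, 14:pt, 15:pt, 16:F, 17:F, 18:F, 19:F, 20:pt, 21:pt, 22:pt, 23:F, 24:F, 25:F, 26:F edges: (11,1,has); (11,2,has); (11,6,hask); (11,7,has); (16,0,has); (16,13,has); (16,15,has); (17,2,has); (17,13,has); (17,14,has); (18,4,has); (18,14,has); (18,15,has); (19,13,has); (19,14,has); (19,15,has); (23,0,has); (23,20,has); (23,22,has); (24,2,has); (24,20,has); (24,21,has); (25,4,has); (25,21,has); (25,22,has); (26,20,has); (26,21,has); (26,22,has)
final:
nodes: 0:pt, 1:pt, 2:pt, 4:pt, 5:pt, 6:pt, 7:pt, 11:F, 13:pt, 14:pt, 15:pt, 16:F, 17:F, 18:F, 19:F, 20:pt, 21:pt, 22:pt, 23:F, 24:F, 25:F, 26:F
edges: (11,1,has); (11,2,has); (11,6,hask); (11,7,has); (16,0,has); (16,13,has); (16,15,has); (17,2,has); (17,13,has); (17,14,has); (18,4,has); (18,14,has); (18,15,has); (19,13,has); (19,14,has); (19,15,has); (23,0,has); (23,20,has); (23,22,has); (24,2,has); (24,20,has); (24,21,has); (25,4,has); (25,21,has); (25,22,has); (26,20,has); (26,21,has); (26,22,has)
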